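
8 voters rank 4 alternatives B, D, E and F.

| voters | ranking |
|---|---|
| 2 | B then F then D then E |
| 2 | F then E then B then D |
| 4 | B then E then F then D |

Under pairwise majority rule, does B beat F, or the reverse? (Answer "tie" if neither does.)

Ballots ranking B above F: 2 + 4 = 6.
Ballots ranking F above B: 8 − 6 = 2.
B wins the head-to-head 6–2.

B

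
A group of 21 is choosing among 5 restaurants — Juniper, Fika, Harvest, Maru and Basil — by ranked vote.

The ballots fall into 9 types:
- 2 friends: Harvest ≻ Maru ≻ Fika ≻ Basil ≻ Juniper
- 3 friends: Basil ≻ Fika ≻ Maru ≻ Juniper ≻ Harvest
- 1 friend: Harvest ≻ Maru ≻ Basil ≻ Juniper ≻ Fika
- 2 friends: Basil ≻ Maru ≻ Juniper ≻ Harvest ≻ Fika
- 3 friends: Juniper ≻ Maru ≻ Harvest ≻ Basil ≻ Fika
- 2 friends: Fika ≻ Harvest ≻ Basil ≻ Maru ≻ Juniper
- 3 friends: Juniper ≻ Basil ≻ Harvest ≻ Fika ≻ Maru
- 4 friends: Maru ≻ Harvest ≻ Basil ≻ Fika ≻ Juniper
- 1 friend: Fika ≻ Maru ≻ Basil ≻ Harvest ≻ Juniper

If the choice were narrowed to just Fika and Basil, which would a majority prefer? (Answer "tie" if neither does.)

Basil

Ballots ranking Fika above Basil: 2 + 2 + 1 = 5.
Ballots ranking Basil above Fika: 21 − 5 = 16.
Basil wins the head-to-head 16–5.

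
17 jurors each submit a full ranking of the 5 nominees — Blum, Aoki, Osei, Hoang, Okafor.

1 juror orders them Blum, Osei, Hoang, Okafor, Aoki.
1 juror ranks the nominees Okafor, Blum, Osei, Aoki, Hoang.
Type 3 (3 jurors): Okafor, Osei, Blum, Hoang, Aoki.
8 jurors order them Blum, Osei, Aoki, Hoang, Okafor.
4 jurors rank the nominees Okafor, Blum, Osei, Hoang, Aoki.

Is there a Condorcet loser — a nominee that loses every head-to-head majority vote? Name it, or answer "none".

none

Pairwise majorities:
Blum vs Aoki: 17 to 0, Blum.
Blum–Osei: Blum 14–3.
Blum vs Hoang: 17 to 0, Blum.
Blum vs Okafor: Blum preferred on 1+8 = 9 ballots; Blum wins 9–8.
Aoki vs Osei: Aoki is ranked higher on 0 ballots, Osei on 17. Osei wins 17–0.
Aoki vs Hoang: Aoki is ranked higher on 1+8 = 9 ballots, Hoang on 8. Aoki wins 9–8.
Aoki vs Okafor: 8 to 9, Okafor.
Osei vs Hoang: Osei preferred on 1+1+3+8+4 = 17 ballots; Osei wins 17–0.
Osei vs Okafor: 9 to 8, Osei.
Hoang vs Okafor: Hoang, 9–8.
Each nominee has at least one pairwise win (Blum beats Aoki; Aoki beats Hoang; Osei beats Aoki; Hoang beats Okafor; Okafor beats Aoki) — no Condorcet loser.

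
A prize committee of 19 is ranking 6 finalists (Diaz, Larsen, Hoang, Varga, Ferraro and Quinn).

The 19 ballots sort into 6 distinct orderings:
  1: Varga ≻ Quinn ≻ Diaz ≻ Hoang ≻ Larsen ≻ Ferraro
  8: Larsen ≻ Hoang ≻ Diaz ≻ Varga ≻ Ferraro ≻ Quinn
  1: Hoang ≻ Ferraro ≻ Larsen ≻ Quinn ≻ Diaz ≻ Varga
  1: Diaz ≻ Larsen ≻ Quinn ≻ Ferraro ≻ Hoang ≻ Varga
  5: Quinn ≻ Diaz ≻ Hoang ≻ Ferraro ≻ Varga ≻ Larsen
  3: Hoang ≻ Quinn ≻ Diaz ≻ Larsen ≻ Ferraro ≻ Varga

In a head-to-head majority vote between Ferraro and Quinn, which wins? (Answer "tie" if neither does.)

Ballots ranking Ferraro above Quinn: 8 + 1 = 9.
Ballots ranking Quinn above Ferraro: 19 − 9 = 10.
Quinn wins the head-to-head 10–9.

Quinn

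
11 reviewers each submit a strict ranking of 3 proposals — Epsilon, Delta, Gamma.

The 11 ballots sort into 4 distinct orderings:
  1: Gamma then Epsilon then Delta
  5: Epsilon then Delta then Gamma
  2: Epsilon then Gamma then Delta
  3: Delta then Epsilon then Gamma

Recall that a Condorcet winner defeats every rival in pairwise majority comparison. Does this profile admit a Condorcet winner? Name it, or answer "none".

Epsilon

Pairwise majorities:
Epsilon vs Delta: Epsilon wins 8–3.
Epsilon vs Gamma: Epsilon wins 10–1.
Delta vs Gamma: Delta is ranked higher on 5+3 = 8 ballots, Gamma on 3. Delta wins 8–3.
Epsilon beats each of Delta, Gamma — Epsilon is the Condorcet winner.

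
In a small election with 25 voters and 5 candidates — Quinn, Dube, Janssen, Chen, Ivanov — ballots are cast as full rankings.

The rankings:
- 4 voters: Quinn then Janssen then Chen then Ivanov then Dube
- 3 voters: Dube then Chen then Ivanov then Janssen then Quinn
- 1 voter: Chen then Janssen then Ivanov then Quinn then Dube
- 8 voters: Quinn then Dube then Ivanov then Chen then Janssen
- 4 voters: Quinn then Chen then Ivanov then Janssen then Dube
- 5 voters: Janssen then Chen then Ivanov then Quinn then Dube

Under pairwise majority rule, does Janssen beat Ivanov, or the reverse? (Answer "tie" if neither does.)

Ballots ranking Janssen above Ivanov: 4 + 1 + 5 = 10.
Ballots ranking Ivanov above Janssen: 25 − 10 = 15.
Ivanov wins the head-to-head 15–10.

Ivanov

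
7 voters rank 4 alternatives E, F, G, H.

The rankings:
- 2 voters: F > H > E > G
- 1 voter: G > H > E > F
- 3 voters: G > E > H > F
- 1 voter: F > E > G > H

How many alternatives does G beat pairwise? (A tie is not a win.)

3

G against each rival (7 voters):
G vs E: 1+3 = 4 for G, 3 for E — G by 4–3.
G–F: G 4–3.
G vs H: G wins 5–2.
G beats E, F, H — 3 pairwise wins.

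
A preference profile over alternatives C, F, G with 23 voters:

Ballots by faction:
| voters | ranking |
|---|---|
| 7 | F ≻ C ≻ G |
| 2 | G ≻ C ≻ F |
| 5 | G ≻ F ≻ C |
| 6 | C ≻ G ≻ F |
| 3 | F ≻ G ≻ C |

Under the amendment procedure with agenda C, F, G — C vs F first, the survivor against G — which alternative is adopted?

G

Round 1: C vs F — 8–15, F advances.
Round 2: F vs G — 10–13, G advances.
The agenda winner is G.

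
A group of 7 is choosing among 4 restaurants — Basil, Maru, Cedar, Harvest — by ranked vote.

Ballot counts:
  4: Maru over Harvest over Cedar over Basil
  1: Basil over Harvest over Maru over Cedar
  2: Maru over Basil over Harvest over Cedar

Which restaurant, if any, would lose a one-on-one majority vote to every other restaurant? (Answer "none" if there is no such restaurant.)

Basil

Head-to-head results (7 friends):
Basil vs Maru: 1 to 6, Maru.
Basil vs Cedar: Basil preferred on 1+2 = 3 ballots; Cedar wins 4–3.
Basil vs Harvest: 3 to 4, Harvest.
Maru vs Cedar: 7 to 0, Maru.
Maru vs Harvest: Maru wins 6–1.
Cedar vs Harvest: 0 to 7, Harvest.
Only Basil has no wins; Basil is the Condorcet loser.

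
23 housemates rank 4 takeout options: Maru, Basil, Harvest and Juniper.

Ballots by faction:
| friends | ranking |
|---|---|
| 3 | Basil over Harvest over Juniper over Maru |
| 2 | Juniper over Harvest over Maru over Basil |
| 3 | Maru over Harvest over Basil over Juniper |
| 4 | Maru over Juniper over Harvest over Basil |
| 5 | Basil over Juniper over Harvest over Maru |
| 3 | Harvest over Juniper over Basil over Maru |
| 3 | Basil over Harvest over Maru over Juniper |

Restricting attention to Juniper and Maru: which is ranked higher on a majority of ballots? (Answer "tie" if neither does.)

Ballots ranking Juniper above Maru: 3 + 2 + 5 + 3 = 13.
Ballots ranking Maru above Juniper: 23 − 13 = 10.
Juniper wins the head-to-head 13–10.

Juniper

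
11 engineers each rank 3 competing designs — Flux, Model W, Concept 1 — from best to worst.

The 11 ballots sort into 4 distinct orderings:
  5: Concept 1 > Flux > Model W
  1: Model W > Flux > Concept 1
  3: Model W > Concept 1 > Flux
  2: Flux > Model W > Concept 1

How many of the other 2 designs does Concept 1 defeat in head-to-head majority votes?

Concept 1 against each rival (11 engineers):
Concept 1 vs Flux: Concept 1 wins 8–3.
Concept 1 vs Model W: Model W wins 6–5.
Concept 1 beats Flux; loses to Model W — 1 pairwise win.

1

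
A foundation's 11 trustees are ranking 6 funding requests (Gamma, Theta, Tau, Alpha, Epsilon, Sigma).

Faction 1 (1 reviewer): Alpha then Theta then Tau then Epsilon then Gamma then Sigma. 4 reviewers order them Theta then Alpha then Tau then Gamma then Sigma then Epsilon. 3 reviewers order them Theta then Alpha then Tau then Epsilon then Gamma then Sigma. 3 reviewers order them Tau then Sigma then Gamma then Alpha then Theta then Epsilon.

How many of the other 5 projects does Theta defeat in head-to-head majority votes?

Theta against each rival (11 reviewers):
Theta vs Gamma: Theta wins 8–3.
Theta–Tau: Theta 8–3.
Theta vs Alpha: Theta, 7–4.
Theta vs Epsilon: Theta wins 11–0.
Theta vs Sigma: 1+4+3 = 8 for Theta, 3 for Sigma — Theta by 8–3.
Theta beats Gamma, Tau, Alpha, Epsilon, Sigma — 5 pairwise wins.

5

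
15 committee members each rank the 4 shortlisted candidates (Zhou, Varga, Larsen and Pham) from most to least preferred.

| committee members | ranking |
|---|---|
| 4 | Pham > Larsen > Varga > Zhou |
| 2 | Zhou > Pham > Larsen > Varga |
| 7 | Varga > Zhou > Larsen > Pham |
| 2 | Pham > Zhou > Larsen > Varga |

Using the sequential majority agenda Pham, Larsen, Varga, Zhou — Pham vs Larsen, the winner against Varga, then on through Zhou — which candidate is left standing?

Round 1: Pham vs Larsen — 8–7, Pham advances.
Round 2: Pham vs Varga — 8–7, Pham advances.
Round 3: Pham vs Zhou — 6–9, Zhou advances.
Zhou survives the agenda.

Zhou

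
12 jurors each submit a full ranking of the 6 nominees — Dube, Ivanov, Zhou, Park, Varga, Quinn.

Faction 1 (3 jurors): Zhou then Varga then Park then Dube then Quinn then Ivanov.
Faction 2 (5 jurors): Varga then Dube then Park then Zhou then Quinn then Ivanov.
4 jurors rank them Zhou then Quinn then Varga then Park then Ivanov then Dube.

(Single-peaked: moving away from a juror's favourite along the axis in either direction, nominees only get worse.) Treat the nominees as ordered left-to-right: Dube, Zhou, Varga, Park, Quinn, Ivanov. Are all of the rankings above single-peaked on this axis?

Axis positions: Dube=1, Zhou=2, Varga=3, Park=4, Quinn=5, Ivanov=6.
Faction 1 (peak Zhou at position 2): ranking walks positions 2-3-4-1-5-6, expanding outward from the peak — single-peaked.
Faction 2: ranking walks positions 3-1-4-2-5-6; Dube is ranked above Zhou even though Zhou lies between Dube and the peak Varga on the axis — preferences dip and rise again. Not single-peaked.
Faction 3: ranking walks positions 2-5-3-4-6-1; Quinn is ranked above Varga even though Varga lies between Quinn and the peak Zhou on the axis — preferences dip and rise again. Not single-peaked.
Faction 2 violates single-peakedness, so the profile is not single-peaked on this axis.

no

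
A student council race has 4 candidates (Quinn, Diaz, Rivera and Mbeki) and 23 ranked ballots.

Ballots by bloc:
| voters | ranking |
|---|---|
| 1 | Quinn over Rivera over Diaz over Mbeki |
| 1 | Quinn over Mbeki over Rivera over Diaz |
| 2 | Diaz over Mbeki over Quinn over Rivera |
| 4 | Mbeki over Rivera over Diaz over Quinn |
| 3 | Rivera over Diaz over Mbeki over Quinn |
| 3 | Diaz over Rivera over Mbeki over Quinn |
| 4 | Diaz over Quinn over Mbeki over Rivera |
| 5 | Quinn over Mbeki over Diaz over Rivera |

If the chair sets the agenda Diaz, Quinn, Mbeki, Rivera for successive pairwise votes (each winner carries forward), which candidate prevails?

Diaz

Round 1: Diaz vs Quinn — 16–7, Diaz advances.
Round 2: Diaz vs Mbeki — 13–10, Diaz advances.
Round 3: Diaz vs Rivera — 14–9, Diaz advances.
The agenda winner is Diaz.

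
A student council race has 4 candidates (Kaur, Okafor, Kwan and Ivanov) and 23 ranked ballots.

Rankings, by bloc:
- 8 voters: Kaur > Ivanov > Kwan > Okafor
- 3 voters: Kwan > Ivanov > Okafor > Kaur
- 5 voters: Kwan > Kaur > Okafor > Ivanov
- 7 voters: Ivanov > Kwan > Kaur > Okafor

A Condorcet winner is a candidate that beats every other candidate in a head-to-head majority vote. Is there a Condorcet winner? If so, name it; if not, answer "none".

none

Pairwise majorities:
Kaur vs Okafor: 20 to 3, Kaur.
Kaur vs Kwan: 8 to 15, Kwan.
Kaur vs Ivanov: 8+5 = 13 for Kaur, 10 for Ivanov — Kaur by 13–10.
Okafor vs Kwan: 0 for Okafor, 23 for Kwan — Kwan by 23–0.
Okafor vs Ivanov: Okafor is ranked higher on 5 ballots, Ivanov on 18. Ivanov wins 18–5.
Kwan vs Ivanov: Kwan preferred on 3+5 = 8 ballots; Ivanov wins 15–8.
Every candidate loses at least once (Kaur loses to Kwan; Okafor loses to Kaur; Kwan loses to Ivanov; Ivanov loses to Kaur). The majority relation contains the cycle Kaur > Ivanov > Kwan > Kaur, so there is no Condorcet winner.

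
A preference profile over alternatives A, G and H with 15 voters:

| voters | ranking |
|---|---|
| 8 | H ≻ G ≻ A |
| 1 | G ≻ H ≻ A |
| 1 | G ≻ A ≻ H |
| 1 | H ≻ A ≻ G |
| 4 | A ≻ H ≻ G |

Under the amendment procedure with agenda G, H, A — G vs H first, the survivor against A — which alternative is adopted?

Round 1: G vs H — 2–13, H advances.
Round 2: H vs A — 10–5, H advances.
H survives the agenda.

H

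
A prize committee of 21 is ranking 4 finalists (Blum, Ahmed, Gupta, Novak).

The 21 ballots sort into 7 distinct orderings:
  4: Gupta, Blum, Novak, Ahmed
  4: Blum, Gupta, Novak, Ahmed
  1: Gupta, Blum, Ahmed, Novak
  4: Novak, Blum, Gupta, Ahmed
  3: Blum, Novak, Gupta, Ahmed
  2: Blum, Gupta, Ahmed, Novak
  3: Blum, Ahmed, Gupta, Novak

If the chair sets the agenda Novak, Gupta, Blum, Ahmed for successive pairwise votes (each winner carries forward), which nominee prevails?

Round 1: Novak vs Gupta — 7–14, Gupta advances.
Round 2: Gupta vs Blum — 5–16, Blum advances.
Round 3: Blum vs Ahmed — 21–0, Blum advances.
The agenda winner is Blum.

Blum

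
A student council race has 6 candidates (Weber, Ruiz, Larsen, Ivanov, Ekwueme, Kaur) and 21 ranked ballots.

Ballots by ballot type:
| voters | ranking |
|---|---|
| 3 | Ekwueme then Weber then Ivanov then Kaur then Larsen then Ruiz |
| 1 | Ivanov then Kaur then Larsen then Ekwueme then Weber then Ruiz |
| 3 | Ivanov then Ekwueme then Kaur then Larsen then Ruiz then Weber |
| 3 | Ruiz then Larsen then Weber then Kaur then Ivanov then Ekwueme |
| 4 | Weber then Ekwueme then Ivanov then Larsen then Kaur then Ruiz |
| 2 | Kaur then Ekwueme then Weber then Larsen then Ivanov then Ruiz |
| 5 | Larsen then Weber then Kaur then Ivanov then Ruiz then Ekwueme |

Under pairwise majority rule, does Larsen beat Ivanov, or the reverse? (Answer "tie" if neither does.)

Ballots ranking Larsen above Ivanov: 3 + 2 + 5 = 10.
Ballots ranking Ivanov above Larsen: 21 − 10 = 11.
Ivanov wins the head-to-head 11–10.

Ivanov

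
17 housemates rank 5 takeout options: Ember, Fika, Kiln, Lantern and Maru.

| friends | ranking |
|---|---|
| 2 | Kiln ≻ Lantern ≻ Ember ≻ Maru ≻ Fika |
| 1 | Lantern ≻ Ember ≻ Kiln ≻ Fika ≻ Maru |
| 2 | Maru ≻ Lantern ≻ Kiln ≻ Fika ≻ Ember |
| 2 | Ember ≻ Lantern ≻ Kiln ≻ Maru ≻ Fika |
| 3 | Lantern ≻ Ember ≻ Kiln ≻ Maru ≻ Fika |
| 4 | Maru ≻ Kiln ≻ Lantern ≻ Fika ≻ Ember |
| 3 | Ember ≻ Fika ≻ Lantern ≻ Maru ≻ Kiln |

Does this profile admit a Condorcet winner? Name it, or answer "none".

Pairwise majorities:
Ember vs Fika: 11 to 6, Ember.
Ember vs Kiln: 9 to 8, Ember.
Ember vs Lantern: 2+3 = 5 for Ember, 12 for Lantern — Lantern by 12–5.
Ember vs Maru: 11 to 6, Ember.
Fika vs Kiln: 3 to 14, Kiln.
Fika vs Lantern: 3 for Fika, 14 for Lantern — Lantern by 14–3.
Fika vs Maru: Fika preferred on 1+3 = 4 ballots; Maru wins 13–4.
Kiln vs Lantern: 6 to 11, Lantern.
Kiln vs Maru: 2+1+2+3 = 8 for Kiln, 9 for Maru — Maru by 9–8.
Lantern vs Maru: 2+1+2+3+3 = 11 for Lantern, 6 for Maru — Lantern by 11–6.
Lantern beats each of Ember, Fika, Kiln, Maru — Lantern is the Condorcet winner.

Lantern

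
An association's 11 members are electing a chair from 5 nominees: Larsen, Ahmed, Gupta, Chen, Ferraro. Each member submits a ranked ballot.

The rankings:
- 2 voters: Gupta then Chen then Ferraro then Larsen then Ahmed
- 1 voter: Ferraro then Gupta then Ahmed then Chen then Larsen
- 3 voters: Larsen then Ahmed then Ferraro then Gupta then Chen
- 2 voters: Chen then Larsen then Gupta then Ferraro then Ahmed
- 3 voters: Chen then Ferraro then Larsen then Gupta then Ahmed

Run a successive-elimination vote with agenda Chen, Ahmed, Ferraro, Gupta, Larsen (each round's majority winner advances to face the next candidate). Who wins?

Larsen

Round 1: Chen vs Ahmed — 7–4, Chen advances.
Round 2: Chen vs Ferraro — 7–4, Chen advances.
Round 3: Chen vs Gupta — 5–6, Gupta advances.
Round 4: Gupta vs Larsen — 3–8, Larsen advances.
Larsen survives the agenda.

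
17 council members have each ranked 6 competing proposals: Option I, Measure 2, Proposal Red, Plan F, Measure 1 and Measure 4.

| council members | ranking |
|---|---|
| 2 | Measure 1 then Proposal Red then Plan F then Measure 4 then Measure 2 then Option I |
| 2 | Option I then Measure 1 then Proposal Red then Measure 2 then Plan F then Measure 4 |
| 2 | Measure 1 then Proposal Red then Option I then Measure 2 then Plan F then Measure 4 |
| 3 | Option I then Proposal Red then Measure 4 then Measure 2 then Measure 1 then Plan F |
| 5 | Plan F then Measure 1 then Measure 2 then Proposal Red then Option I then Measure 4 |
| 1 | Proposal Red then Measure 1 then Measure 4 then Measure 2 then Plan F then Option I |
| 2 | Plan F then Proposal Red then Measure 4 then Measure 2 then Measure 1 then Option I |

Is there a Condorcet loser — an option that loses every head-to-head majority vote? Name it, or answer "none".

Measure 4

Head-to-head results (17 council members):
Option I vs Measure 2: Measure 2, 10–7.
Option I vs Proposal Red: Option I is ranked higher on 2+3 = 5 ballots, Proposal Red on 12. Proposal Red wins 12–5.
Option I vs Plan F: Option I preferred on 2+2+3 = 7 ballots; Plan F wins 10–7.
Option I–Measure 1: Measure 1 12–5.
Option I vs Measure 4: Option I wins 12–5.
Measure 2 vs Proposal Red: 5 to 12, Proposal Red.
Measure 2 vs Plan F: Plan F, 9–8.
Measure 2 vs Measure 1: Measure 2 is ranked higher on 3+2 = 5 ballots, Measure 1 on 12. Measure 1 wins 12–5.
Measure 2 vs Measure 4: 2+2+5 = 9 for Measure 2, 8 for Measure 4 — Measure 2 by 9–8.
Proposal Red–Plan F: Proposal Red 10–7.
Proposal Red–Measure 1: Measure 1 11–6.
Proposal Red vs Measure 4: 17 to 0, Proposal Red.
Plan F vs Measure 1: 5+2 = 7 for Plan F, 10 for Measure 1 — Measure 1 by 10–7.
Plan F–Measure 4: Plan F 13–4.
Measure 1 vs Measure 4: Measure 1 is ranked higher on 2+2+2+5+1 = 12 ballots, Measure 4 on 5. Measure 1 wins 12–5.
Measure 4 is beaten in every head-to-head and is the Condorcet loser.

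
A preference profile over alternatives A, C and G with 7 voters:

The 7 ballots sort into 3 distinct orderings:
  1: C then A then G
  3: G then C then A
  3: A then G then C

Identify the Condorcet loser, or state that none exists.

none

Pairwise majorities:
A vs C: A preferred on 3 ballots; C wins 4–3.
A vs G: A wins 4–3.
C vs G: 1 to 6, G.
Every alternative wins at least one matchup (A beats G; C beats A; G beats C), so there is no Condorcet loser.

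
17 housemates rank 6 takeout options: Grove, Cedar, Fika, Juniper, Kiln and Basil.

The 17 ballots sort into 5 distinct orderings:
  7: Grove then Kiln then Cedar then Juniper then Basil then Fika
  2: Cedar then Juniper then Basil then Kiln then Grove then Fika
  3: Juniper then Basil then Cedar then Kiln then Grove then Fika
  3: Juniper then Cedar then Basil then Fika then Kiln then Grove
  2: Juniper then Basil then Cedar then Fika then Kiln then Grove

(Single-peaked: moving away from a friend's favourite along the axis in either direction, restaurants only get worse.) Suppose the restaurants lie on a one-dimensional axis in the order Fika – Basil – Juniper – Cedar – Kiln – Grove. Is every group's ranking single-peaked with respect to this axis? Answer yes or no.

yes

Axis positions: Fika=1, Basil=2, Juniper=3, Cedar=4, Kiln=5, Grove=6.
Group 1 (peak Grove at position 6): ranking walks positions 6-5-4-3-2-1, expanding outward from the peak — single-peaked.
Group 2 (peak Cedar at position 4): ranking walks positions 4-3-2-5-6-1, expanding outward from the peak — single-peaked.
Group 3 (peak Juniper at position 3): ranking walks positions 3-2-4-5-6-1, expanding outward from the peak — single-peaked.
Group 4 (peak Juniper at position 3): ranking walks positions 3-4-2-1-5-6, expanding outward from the peak — single-peaked.
Group 5 (peak Juniper at position 3): ranking walks positions 3-2-4-1-5-6, expanding outward from the peak — single-peaked.
Every ranking is single-peaked on this axis.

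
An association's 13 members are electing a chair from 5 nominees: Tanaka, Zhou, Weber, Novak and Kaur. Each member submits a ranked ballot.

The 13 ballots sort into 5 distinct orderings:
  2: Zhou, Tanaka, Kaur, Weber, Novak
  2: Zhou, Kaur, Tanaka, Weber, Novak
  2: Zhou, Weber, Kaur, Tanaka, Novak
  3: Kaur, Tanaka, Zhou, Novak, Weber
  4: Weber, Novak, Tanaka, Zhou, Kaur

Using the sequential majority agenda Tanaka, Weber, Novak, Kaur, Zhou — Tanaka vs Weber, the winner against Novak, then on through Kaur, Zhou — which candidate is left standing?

Zhou

Round 1: Tanaka vs Weber — 7–6, Tanaka advances.
Round 2: Tanaka vs Novak — 9–4, Tanaka advances.
Round 3: Tanaka vs Kaur — 6–7, Kaur advances.
Round 4: Kaur vs Zhou — 3–10, Zhou advances.
Zhou survives the agenda.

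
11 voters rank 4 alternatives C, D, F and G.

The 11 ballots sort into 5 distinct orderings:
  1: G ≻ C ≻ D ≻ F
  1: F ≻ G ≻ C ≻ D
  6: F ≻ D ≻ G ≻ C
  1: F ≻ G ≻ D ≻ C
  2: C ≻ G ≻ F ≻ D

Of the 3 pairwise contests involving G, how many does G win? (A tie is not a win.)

G against each rival (11 voters):
G vs C: 9 to 2, G.
G–D: D 6–5.
G vs F: F wins 8–3.
G beats C; loses to D, F — 1 pairwise win.

1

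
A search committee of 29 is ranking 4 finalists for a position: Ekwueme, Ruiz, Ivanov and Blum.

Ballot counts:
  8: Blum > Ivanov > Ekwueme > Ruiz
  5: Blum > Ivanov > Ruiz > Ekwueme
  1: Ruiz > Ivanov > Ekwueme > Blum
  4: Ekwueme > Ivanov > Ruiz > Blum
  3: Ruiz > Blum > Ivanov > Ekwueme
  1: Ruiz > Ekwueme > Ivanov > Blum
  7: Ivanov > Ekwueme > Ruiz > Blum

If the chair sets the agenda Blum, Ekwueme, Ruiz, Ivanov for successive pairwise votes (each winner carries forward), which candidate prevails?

Ivanov

Round 1: Blum vs Ekwueme — 16–13, Blum advances.
Round 2: Blum vs Ruiz — 13–16, Ruiz advances.
Round 3: Ruiz vs Ivanov — 5–24, Ivanov advances.
Ivanov survives the agenda.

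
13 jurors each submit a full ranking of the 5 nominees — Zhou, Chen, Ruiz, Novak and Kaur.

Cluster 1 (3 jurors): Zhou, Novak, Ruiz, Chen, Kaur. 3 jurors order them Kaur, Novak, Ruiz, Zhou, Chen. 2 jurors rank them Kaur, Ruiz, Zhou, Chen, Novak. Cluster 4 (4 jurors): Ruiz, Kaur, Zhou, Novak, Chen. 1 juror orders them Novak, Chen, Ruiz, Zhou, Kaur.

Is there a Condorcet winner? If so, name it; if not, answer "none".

none

Head-to-head results (13 jurors):
Zhou vs Chen: Zhou wins 12–1.
Zhou vs Ruiz: Ruiz wins 10–3.
Zhou vs Novak: Zhou wins 9–4.
Zhou vs Kaur: Kaur wins 9–4.
Chen vs Ruiz: Ruiz, 12–1.
Chen vs Novak: Novak wins 11–2.
Chen vs Kaur: Kaur, 9–4.
Ruiz vs Novak: Novak wins 7–6.
Ruiz–Kaur: Ruiz 8–5.
Novak vs Kaur: Kaur, 9–4.
Each nominee drops at least one matchup (Zhou loses to Ruiz; Chen loses to Zhou; Ruiz loses to Novak; Novak loses to Zhou; Kaur loses to Ruiz); the cycle Zhou > Novak > Ruiz > Zhou rules out a Condorcet winner.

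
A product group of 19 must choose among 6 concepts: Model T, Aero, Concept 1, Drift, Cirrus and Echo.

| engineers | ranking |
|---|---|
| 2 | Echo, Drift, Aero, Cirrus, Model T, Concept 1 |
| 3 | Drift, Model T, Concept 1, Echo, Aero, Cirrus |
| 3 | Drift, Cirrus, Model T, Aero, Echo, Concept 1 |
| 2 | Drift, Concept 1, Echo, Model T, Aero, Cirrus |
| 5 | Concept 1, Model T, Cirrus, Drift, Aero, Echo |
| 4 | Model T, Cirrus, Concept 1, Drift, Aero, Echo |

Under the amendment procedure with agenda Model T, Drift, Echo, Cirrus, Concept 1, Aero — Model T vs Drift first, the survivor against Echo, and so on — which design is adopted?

Round 1: Model T vs Drift — 9–10, Drift advances.
Round 2: Drift vs Echo — 17–2, Drift advances.
Round 3: Drift vs Cirrus — 10–9, Drift advances.
Round 4: Drift vs Concept 1 — 10–9, Drift advances.
Round 5: Drift vs Aero — 19–0, Drift advances.
Drift survives the agenda.

Drift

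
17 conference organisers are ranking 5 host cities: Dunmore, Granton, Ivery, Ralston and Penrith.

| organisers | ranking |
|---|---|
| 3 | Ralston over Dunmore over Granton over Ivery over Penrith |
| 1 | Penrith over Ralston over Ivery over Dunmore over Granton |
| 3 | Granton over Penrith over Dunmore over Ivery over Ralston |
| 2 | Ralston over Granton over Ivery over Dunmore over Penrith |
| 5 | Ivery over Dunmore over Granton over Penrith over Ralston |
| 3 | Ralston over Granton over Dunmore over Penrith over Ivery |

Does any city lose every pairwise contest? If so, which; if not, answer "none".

Head-to-head results (17 organisers):
Dunmore vs Granton: Dunmore wins 9–8.
Dunmore vs Ivery: 3+3+3 = 9 for Dunmore, 8 for Ivery — Dunmore by 9–8.
Dunmore vs Ralston: 3+5 = 8 for Dunmore, 9 for Ralston — Ralston by 9–8.
Dunmore–Penrith: Dunmore 13–4.
Granton vs Ivery: Granton wins 11–6.
Granton vs Ralston: Ralston, 9–8.
Granton vs Penrith: Granton, 16–1.
Ivery vs Ralston: Ivery preferred on 3+5 = 8 ballots; Ralston wins 9–8.
Ivery vs Penrith: Ivery preferred on 3+2+5 = 10 ballots; Ivery wins 10–7.
Ralston vs Penrith: Ralston is ranked higher on 3+2+3 = 8 ballots, Penrith on 9. Penrith wins 9–8.
Each city has at least one pairwise win (Dunmore beats Granton; Granton beats Ivery; Ivery beats Penrith; Ralston beats Dunmore; Penrith beats Ralston) — no Condorcet loser.

none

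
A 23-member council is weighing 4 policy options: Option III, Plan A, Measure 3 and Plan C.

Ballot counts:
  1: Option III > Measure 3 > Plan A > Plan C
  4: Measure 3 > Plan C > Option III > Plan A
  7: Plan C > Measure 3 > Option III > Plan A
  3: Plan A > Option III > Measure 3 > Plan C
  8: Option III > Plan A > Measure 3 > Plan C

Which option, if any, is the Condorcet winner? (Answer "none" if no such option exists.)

Check each pair by majority over 23 ballots:
Option III vs Plan A: Option III, 20–3.
Option III vs Measure 3: Option III, 12–11.
Option III vs Plan C: Option III wins 12–11.
Plan A vs Measure 3: Measure 3 wins 12–11.
Plan A vs Plan C: Plan A wins 12–11.
Measure 3 vs Plan C: Measure 3 wins 16–7.
Option III defeats every rival head-to-head and is the Condorcet winner.

Option III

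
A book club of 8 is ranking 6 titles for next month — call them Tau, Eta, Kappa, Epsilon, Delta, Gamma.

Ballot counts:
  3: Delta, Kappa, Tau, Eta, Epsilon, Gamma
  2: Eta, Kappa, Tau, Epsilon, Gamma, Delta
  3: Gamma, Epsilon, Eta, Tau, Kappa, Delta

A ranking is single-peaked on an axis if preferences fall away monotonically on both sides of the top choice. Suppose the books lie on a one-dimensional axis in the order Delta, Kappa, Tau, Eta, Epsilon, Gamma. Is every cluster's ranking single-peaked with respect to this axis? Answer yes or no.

Axis positions: Delta=1, Kappa=2, Tau=3, Eta=4, Epsilon=5, Gamma=6.
Cluster 1 (peak Delta at position 1): ranking walks positions 1-2-3-4-5-6, expanding outward from the peak — single-peaked.
Cluster 2: ranking walks positions 4-2-3-5-6-1; Kappa is ranked above Tau even though Tau lies between Kappa and the peak Eta on the axis — preferences dip and rise again. Not single-peaked.
Cluster 3 (peak Gamma at position 6): ranking walks positions 6-5-4-3-2-1, expanding outward from the peak — single-peaked.
Cluster 2 violates single-peakedness, so the profile is not single-peaked on this axis.

no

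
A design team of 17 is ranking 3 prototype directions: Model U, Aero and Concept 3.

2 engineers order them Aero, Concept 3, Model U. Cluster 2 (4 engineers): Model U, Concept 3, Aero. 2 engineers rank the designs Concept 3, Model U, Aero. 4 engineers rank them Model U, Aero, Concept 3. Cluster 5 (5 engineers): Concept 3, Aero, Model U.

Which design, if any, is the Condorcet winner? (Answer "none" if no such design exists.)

Head-to-head results (17 engineers):
Model U vs Aero: Model U preferred on 4+2+4 = 10 ballots; Model U wins 10–7.
Model U vs Concept 3: 8 to 9, Concept 3.
Aero vs Concept 3: Aero is ranked higher on 2+4 = 6 ballots, Concept 3 on 11. Concept 3 wins 11–6.
Concept 3 beats each of Model U, Aero — Concept 3 is the Condorcet winner.

Concept 3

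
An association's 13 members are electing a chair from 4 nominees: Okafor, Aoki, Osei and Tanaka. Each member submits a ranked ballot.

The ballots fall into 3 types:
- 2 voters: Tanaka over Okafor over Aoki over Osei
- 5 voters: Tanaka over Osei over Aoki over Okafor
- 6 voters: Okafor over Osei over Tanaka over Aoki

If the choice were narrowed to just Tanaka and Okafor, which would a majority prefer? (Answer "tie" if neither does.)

Tanaka

Ballots ranking Tanaka above Okafor: 2 + 5 = 7.
Ballots ranking Okafor above Tanaka: 13 − 7 = 6.
Tanaka wins the head-to-head 7–6.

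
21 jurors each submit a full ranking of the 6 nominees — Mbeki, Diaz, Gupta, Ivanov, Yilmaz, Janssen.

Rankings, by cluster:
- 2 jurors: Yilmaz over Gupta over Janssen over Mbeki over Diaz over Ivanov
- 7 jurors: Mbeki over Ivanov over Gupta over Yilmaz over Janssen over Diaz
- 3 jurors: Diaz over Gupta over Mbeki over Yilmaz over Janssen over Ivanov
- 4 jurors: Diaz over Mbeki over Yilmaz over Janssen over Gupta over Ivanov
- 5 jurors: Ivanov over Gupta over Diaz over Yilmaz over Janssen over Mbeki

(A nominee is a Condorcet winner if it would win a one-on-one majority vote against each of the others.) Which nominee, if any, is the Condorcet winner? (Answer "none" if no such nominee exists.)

Pairwise majorities:
Mbeki vs Diaz: 9 to 12, Diaz.
Mbeki vs Gupta: 11 to 10, Mbeki.
Mbeki–Ivanov: Mbeki 16–5.
Mbeki vs Yilmaz: Mbeki wins 14–7.
Mbeki–Janssen: Mbeki 14–7.
Diaz vs Gupta: 3+4 = 7 for Diaz, 14 for Gupta — Gupta by 14–7.
Diaz–Ivanov: Ivanov 12–9.
Diaz vs Yilmaz: Diaz, 12–9.
Diaz vs Janssen: Diaz, 12–9.
Gupta vs Ivanov: 9 to 12, Ivanov.
Gupta vs Yilmaz: Gupta, 15–6.
Gupta vs Janssen: Gupta, 17–4.
Ivanov vs Yilmaz: 7+5 = 12 for Ivanov, 9 for Yilmaz — Ivanov by 12–9.
Ivanov vs Janssen: 12 to 9, Ivanov.
Yilmaz vs Janssen: Yilmaz, 21–0.
No nominee is unbeaten: Mbeki loses to Diaz; Diaz loses to Gupta; Gupta loses to Mbeki; Ivanov loses to Mbeki; Yilmaz loses to Mbeki; Janssen loses to Mbeki. In particular Mbeki beats Gupta beats Diaz beats Mbeki is a majority cycle — no Condorcet winner exists.

none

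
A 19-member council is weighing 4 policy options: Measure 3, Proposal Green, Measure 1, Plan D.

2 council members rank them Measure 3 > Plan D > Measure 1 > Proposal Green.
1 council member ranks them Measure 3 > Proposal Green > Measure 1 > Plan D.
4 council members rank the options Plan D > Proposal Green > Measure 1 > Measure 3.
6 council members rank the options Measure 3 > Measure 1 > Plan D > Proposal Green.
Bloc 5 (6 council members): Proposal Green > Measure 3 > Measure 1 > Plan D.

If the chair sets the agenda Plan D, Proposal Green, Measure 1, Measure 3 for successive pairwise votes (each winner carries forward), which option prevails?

Round 1: Plan D vs Proposal Green — 12–7, Plan D advances.
Round 2: Plan D vs Measure 1 — 6–13, Measure 1 advances.
Round 3: Measure 1 vs Measure 3 — 4–15, Measure 3 advances.
The agenda winner is Measure 3.

Measure 3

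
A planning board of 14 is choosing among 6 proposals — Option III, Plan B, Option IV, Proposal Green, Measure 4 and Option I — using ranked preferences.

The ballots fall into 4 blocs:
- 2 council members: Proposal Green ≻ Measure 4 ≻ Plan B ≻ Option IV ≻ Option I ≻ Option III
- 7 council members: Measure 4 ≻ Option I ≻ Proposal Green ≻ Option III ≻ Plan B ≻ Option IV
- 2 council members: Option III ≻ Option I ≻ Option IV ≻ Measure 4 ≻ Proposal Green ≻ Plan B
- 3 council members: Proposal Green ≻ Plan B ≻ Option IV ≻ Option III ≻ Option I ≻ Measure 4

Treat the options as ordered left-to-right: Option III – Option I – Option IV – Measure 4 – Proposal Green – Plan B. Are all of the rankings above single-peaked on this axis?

no

Axis positions: Option III=1, Option I=2, Option IV=3, Measure 4=4, Proposal Green=5, Plan B=6.
Bloc 1 (peak Proposal Green at position 5): ranking walks positions 5-4-6-3-2-1, expanding outward from the peak — single-peaked.
Bloc 2: ranking walks positions 4-2-5-1-6-3; Option I is ranked above Option IV even though Option IV lies between Option I and the peak Measure 4 on the axis — preferences dip and rise again. Not single-peaked.
Bloc 3 (peak Option III at position 1): ranking walks positions 1-2-3-4-5-6, expanding outward from the peak — single-peaked.
Bloc 4: ranking walks positions 5-6-3-1-2-4; Option IV is ranked above Measure 4 even though Measure 4 lies between Option IV and the peak Proposal Green on the axis — preferences dip and rise again. Not single-peaked.
Bloc 2 violates single-peakedness, so the profile is not single-peaked on this axis.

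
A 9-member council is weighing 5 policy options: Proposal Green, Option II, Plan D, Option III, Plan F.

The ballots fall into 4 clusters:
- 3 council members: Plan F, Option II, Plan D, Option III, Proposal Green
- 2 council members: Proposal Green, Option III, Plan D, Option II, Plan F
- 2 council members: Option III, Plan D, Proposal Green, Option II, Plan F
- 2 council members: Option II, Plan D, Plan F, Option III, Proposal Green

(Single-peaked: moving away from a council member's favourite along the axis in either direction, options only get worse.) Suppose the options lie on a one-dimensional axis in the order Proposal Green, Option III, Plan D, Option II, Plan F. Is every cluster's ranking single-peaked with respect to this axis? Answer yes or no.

yes

Axis positions: Proposal Green=1, Option III=2, Plan D=3, Option II=4, Plan F=5.
Cluster 1 (peak Plan F at position 5): ranking walks positions 5-4-3-2-1, expanding outward from the peak — single-peaked.
Cluster 2 (peak Proposal Green at position 1): ranking walks positions 1-2-3-4-5, expanding outward from the peak — single-peaked.
Cluster 3 (peak Option III at position 2): ranking walks positions 2-3-1-4-5, expanding outward from the peak — single-peaked.
Cluster 4 (peak Option II at position 4): ranking walks positions 4-3-5-2-1, expanding outward from the peak — single-peaked.
Every ranking is single-peaked on this axis.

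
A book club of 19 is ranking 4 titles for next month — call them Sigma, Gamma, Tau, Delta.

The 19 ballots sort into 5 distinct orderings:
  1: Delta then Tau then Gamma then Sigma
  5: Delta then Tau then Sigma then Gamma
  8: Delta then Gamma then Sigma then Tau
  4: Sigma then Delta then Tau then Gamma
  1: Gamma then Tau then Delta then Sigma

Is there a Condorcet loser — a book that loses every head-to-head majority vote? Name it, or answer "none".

none

Head-to-head results (19 members):
Sigma vs Gamma: Gamma, 10–9.
Sigma vs Tau: 8+4 = 12 for Sigma, 7 for Tau — Sigma by 12–7.
Sigma vs Delta: 4 to 15, Delta.
Gamma vs Tau: Gamma preferred on 8+1 = 9 ballots; Tau wins 10–9.
Gamma vs Delta: Delta, 18–1.
Tau vs Delta: Delta wins 18–1.
Every book wins at least one matchup (Sigma beats Tau; Gamma beats Sigma; Tau beats Gamma; Delta beats Sigma), so there is no Condorcet loser.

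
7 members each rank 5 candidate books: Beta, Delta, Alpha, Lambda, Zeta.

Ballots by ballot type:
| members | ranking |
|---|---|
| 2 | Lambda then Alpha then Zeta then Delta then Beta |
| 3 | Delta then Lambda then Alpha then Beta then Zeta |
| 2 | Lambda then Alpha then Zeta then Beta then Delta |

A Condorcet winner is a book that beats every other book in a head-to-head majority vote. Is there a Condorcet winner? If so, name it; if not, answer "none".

Lambda

Pairwise majorities:
Beta vs Delta: Beta preferred on 2 ballots; Delta wins 5–2.
Beta vs Alpha: Beta is ranked higher on 0 ballots, Alpha on 7. Alpha wins 7–0.
Beta vs Lambda: 0 for Beta, 7 for Lambda — Lambda by 7–0.
Beta vs Zeta: 3 to 4, Zeta.
Delta vs Alpha: 3 to 4, Alpha.
Delta vs Lambda: Delta is ranked higher on 3 ballots, Lambda on 4. Lambda wins 4–3.
Delta vs Zeta: 3 for Delta, 4 for Zeta — Zeta by 4–3.
Alpha vs Lambda: 0 to 7, Lambda.
Alpha vs Zeta: 2+3+2 = 7 for Alpha, 0 for Zeta — Alpha by 7–0.
Lambda vs Zeta: Lambda preferred on 2+3+2 = 7 ballots; Lambda wins 7–0.
Only Lambda has no losses; Lambda is the Condorcet winner.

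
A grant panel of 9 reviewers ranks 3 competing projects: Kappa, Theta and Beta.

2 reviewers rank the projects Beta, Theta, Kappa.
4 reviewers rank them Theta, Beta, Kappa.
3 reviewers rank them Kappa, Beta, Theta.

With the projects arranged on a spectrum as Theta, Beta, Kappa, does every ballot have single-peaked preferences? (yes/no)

Axis positions: Theta=1, Beta=2, Kappa=3.
Ballot type 1 (peak Beta at position 2): ranking walks positions 2-1-3, expanding outward from the peak — single-peaked.
Ballot type 2 (peak Theta at position 1): ranking walks positions 1-2-3, expanding outward from the peak — single-peaked.
Ballot type 3 (peak Kappa at position 3): ranking walks positions 3-2-1, expanding outward from the peak — single-peaked.
Every ranking is single-peaked on this axis.

yes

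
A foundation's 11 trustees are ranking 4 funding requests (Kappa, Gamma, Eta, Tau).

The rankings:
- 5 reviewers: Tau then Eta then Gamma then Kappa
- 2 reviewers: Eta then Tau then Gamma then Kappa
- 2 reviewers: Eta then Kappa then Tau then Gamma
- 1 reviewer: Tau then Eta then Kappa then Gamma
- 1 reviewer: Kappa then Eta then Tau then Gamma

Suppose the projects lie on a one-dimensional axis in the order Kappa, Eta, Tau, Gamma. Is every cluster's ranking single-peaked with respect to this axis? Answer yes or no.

Axis positions: Kappa=1, Eta=2, Tau=3, Gamma=4.
Cluster 1 (peak Tau at position 3): ranking walks positions 3-2-4-1, expanding outward from the peak — single-peaked.
Cluster 2 (peak Eta at position 2): ranking walks positions 2-3-4-1, expanding outward from the peak — single-peaked.
Cluster 3 (peak Eta at position 2): ranking walks positions 2-1-3-4, expanding outward from the peak — single-peaked.
Cluster 4 (peak Tau at position 3): ranking walks positions 3-2-1-4, expanding outward from the peak — single-peaked.
Cluster 5 (peak Kappa at position 1): ranking walks positions 1-2-3-4, expanding outward from the peak — single-peaked.
Every ranking is single-peaked on this axis.

yes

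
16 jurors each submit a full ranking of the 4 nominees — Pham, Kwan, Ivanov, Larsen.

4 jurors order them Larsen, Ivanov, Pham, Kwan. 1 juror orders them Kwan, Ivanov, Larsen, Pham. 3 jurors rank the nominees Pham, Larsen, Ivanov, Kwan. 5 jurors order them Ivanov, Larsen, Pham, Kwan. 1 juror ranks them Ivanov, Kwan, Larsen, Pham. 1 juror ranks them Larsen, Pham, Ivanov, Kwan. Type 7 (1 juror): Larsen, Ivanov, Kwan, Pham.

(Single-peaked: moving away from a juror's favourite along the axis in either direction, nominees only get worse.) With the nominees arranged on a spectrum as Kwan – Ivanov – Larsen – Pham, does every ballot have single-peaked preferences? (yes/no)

Axis positions: Kwan=1, Ivanov=2, Larsen=3, Pham=4.
Type 1 (peak Larsen at position 3): ranking walks positions 3-2-4-1, expanding outward from the peak — single-peaked.
Type 2 (peak Kwan at position 1): ranking walks positions 1-2-3-4, expanding outward from the peak — single-peaked.
Type 3 (peak Pham at position 4): ranking walks positions 4-3-2-1, expanding outward from the peak — single-peaked.
Type 4 (peak Ivanov at position 2): ranking walks positions 2-3-4-1, expanding outward from the peak — single-peaked.
Type 5 (peak Ivanov at position 2): ranking walks positions 2-1-3-4, expanding outward from the peak — single-peaked.
Type 6 (peak Larsen at position 3): ranking walks positions 3-4-2-1, expanding outward from the peak — single-peaked.
Type 7 (peak Larsen at position 3): ranking walks positions 3-2-1-4, expanding outward from the peak — single-peaked.
Every ranking is single-peaked on this axis.

yes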